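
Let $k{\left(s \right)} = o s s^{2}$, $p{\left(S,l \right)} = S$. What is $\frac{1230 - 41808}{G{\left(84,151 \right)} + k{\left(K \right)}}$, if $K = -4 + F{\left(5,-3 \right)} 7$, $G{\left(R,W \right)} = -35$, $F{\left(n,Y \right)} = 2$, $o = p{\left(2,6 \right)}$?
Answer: $- \frac{13526}{655} \approx -20.65$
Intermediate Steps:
$o = 2$
$K = 10$ ($K = -4 + 2 \cdot 7 = -4 + 14 = 10$)
$k{\left(s \right)} = 2 s^{3}$ ($k{\left(s \right)} = 2 s s^{2} = 2 s^{3}$)
$\frac{1230 - 41808}{G{\left(84,151 \right)} + k{\left(K \right)}} = \frac{1230 - 41808}{-35 + 2 \cdot 10^{3}} = - \frac{40578}{-35 + 2 \cdot 1000} = - \frac{40578}{-35 + 2000} = - \frac{40578}{1965} = \left(-40578\right) \frac{1}{1965} = - \frac{13526}{655}$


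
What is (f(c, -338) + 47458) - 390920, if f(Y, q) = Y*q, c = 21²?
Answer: -492520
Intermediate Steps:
c = 441
(f(c, -338) + 47458) - 390920 = (441*(-338) + 47458) - 390920 = (-149058 + 47458) - 390920 = -101600 - 390920 = -492520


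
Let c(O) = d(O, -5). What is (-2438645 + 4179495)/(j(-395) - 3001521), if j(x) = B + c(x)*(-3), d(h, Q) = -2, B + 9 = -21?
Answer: -348170/600309 ≈ -0.57998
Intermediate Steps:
B = -30 (B = -9 - 21 = -30)
c(O) = -2
j(x) = -24 (j(x) = -30 - 2*(-3) = -30 + 6 = -24)
(-2438645 + 4179495)/(j(-395) - 3001521) = (-2438645 + 4179495)/(-24 - 3001521) = 1740850/(-3001545) = 1740850*(-1/3001545) = -348170/600309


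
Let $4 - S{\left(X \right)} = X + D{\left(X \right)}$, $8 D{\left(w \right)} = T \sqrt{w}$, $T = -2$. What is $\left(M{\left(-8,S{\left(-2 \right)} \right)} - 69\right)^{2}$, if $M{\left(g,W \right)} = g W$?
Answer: $13681 + 468 i \sqrt{2} \approx 13681.0 + 661.85 i$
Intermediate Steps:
$D{\left(w \right)} = - \frac{\sqrt{w}}{4}$ ($D{\left(w \right)} = \frac{\left(-2\right) \sqrt{w}}{8} = - \frac{\sqrt{w}}{4}$)
$S{\left(X \right)} = 4 - X + \frac{\sqrt{X}}{4}$ ($S{\left(X \right)} = 4 - \left(X - \frac{\sqrt{X}}{4}\right) = 4 + \left(- X + \frac{\sqrt{X}}{4}\right) = 4 - X + \frac{\sqrt{X}}{4}$)
$M{\left(g,W \right)} = W g$
$\left(M{\left(-8,S{\left(-2 \right)} \right)} - 69\right)^{2} = \left(\left(4 - -2 + \frac{\sqrt{-2}}{4}\right) \left(-8\right) - 69\right)^{2} = \left(\left(4 + 2 + \frac{i \sqrt{2}}{4}\right) \left(-8\right) - 69\right)^{2} = \left(\left(6 + \frac{i \sqrt{2}}{4}\right) \left(-8\right) - 69\right)^{2} = \left(\left(-48 - 2 i \sqrt{2}\right) - 69\right)^{2} = \left(-117 - 2 i \sqrt{2}\right)^{2}$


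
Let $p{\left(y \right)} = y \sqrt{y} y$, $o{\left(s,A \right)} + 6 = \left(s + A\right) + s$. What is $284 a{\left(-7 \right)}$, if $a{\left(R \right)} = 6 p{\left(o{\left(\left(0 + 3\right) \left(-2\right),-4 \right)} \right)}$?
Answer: $824736 i \sqrt{22} \approx 3.8684 \cdot 10^{6} i$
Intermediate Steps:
$o{\left(s,A \right)} = -6 + A + 2 s$ ($o{\left(s,A \right)} = -6 + \left(\left(s + A\right) + s\right) = -6 + \left(\left(A + s\right) + s\right) = -6 + \left(A + 2 s\right) = -6 + A + 2 s$)
$p{\left(y \right)} = y^{\frac{5}{2}}$ ($p{\left(y \right)} = y^{\frac{3}{2}} y = y^{\frac{5}{2}}$)
$a{\left(R \right)} = 2904 i \sqrt{22}$ ($a{\left(R \right)} = 6 \left(-6 - 4 + 2 \left(0 + 3\right) \left(-2\right)\right)^{\frac{5}{2}} = 6 \left(-6 - 4 + 2 \cdot 3 \left(-2\right)\right)^{\frac{5}{2}} = 6 \left(-6 - 4 + 2 \left(-6\right)\right)^{\frac{5}{2}} = 6 \left(-6 - 4 - 12\right)^{\frac{5}{2}} = 6 \left(-22\right)^{\frac{5}{2}} = 6 \cdot 484 i \sqrt{22} = 2904 i \sqrt{22}$)
$284 a{\left(-7 \right)} = 284 \cdot 2904 i \sqrt{22} = 824736 i \sqrt{22}$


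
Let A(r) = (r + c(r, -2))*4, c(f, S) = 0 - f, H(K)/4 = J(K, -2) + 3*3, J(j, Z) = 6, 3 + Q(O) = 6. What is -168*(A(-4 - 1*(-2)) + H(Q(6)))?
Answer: -10080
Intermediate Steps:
Q(O) = 3 (Q(O) = -3 + 6 = 3)
H(K) = 60 (H(K) = 4*(6 + 3*3) = 4*(6 + 9) = 4*15 = 60)
c(f, S) = -f
A(r) = 0 (A(r) = (r - r)*4 = 0*4 = 0)
-168*(A(-4 - 1*(-2)) + H(Q(6))) = -168*(0 + 60) = -168*60 = -10080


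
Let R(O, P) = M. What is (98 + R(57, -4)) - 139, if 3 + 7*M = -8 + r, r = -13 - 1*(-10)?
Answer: -43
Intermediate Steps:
r = -3 (r = -13 + 10 = -3)
M = -2 (M = -3/7 + (-8 - 3)/7 = -3/7 + (1/7)*(-11) = -3/7 - 11/7 = -2)
R(O, P) = -2
(98 + R(57, -4)) - 139 = (98 - 2) - 139 = 96 - 139 = -43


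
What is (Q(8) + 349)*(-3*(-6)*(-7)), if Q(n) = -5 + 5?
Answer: -43974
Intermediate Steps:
Q(n) = 0
(Q(8) + 349)*(-3*(-6)*(-7)) = (0 + 349)*(-3*(-6)*(-7)) = 349*(18*(-7)) = 349*(-126) = -43974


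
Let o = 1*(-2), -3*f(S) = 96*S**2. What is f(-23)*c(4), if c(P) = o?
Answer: 33856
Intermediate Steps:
f(S) = -32*S**2
o = -2
c(P) = -2
f(-23)*c(4) = -32*(-23)**2*(-2) = -32*529*(-2) = -16928*(-2) = 33856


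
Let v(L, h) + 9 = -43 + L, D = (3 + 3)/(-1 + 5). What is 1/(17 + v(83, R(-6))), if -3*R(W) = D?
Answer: 1/48 ≈ 0.020833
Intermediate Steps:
D = 3/2 (D = 6/4 = 6*(¼) = 3/2 ≈ 1.5000)
R(W) = -½ (R(W) = -⅓*3/2 = -½)
v(L, h) = -52 + L (v(L, h) = -9 + (-43 + L) = -52 + L)
1/(17 + v(83, R(-6))) = 1/(17 + (-52 + 83)) = 1/(17 + 31) = 1/48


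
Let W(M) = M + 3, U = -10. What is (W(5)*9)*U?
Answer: -720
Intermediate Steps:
W(M) = 3 + M
(W(5)*9)*U = ((3 + 5)*9)*(-10) = (8*9)*(-10) = 72*(-10) = -720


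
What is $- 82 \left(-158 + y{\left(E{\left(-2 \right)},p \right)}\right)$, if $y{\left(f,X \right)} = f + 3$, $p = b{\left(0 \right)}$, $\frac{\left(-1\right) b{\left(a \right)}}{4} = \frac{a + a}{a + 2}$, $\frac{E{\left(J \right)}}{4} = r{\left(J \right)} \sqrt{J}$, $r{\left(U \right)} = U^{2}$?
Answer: $12710 - 1312 i \sqrt{2} \approx 12710.0 - 1855.4 i$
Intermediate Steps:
$E{\left(J \right)} = 4 J^{\frac{5}{2}}$ ($E{\left(J \right)} = 4 J^{2} \sqrt{J} = 4 J^{\frac{5}{2}}$)
$b{\left(a \right)} = - \frac{8 a}{2 + a}$ ($b{\left(a \right)} = - 4 \frac{a + a}{a + 2} = - 4 \frac{2 a}{2 + a} = - \frac{8 a}{2 + a}$)
$p = 0$ ($p = \left(-8\right) 0 \frac{1}{2 + 0} = \left(-8\right) 0 \cdot \frac{1}{2} = 0$)
$y{\left(f,X \right)} = 3 + f$
$- 82 \left(-158 + y{\left(E{\left(-2 \right)},p \right)}\right) = - 82 \left(-158 + \left(3 + 4 \left(-2\right)^{\frac{5}{2}}\right)\right) = - 82 \left(-158 + \left(3 + 4 \cdot 4 i \sqrt{2}\right)\right) = - 82 \left(-158 + \left(3 + 16 i \sqrt{2}\right)\right) = - 82 \left(-155 + 16 i \sqrt{2}\right) = 12710 - 1312 i \sqrt{2}$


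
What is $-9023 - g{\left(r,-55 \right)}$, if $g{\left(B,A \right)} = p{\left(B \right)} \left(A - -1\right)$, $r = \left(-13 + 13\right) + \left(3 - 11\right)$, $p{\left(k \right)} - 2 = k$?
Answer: $-9347$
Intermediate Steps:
$p{\left(k \right)} = 2 + k$
$r = -8$ ($r = 0 - 8 = -8$)
$g{\left(B,A \right)} = \left(1 + A\right) \left(2 + B\right)$ ($g{\left(B,A \right)} = \left(2 + B\right) \left(A - -1\right) = \left(2 + B\right) \left(A + 1\right) = \left(2 + B\right) \left(1 + A\right) = \left(1 + A\right) \left(2 + B\right)$)
$-9023 - g{\left(r,-55 \right)} = -9023 - \left(1 - 55\right) \left(2 - 8\right) = -9023 - \left(-54\right) \left(-6\right) = -9023 - 324 = -9347$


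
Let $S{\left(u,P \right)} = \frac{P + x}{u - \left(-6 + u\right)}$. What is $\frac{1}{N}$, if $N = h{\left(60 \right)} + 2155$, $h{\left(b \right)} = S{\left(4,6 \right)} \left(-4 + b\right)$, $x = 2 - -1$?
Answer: $\frac{1}{2239} \approx 0.00044663$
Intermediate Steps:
$x = 3$ ($x = 2 + 1 = 3$)
$S{\left(u,P \right)} = \frac{1}{2} + \frac{P}{6}$ ($S{\left(u,P \right)} = \frac{P + 3}{u - \left(-6 + u\right)} = \frac{3 + P}{6} = \left(3 + P\right) \frac{1}{6} = \frac{1}{2} + \frac{P}{6}$)
$h{\left(b \right)} = -6 + \frac{3 b}{2}$ ($h{\left(b \right)} = \left(\frac{1}{2} + \frac{1}{6} \cdot 6\right) \left(-4 + b\right) = \left(\frac{1}{2} + 1\right) \left(-4 + b\right) = \frac{3 \left(-4 + b\right)}{2} = -6 + \frac{3 b}{2}$)
$N = 2239$ ($N = \left(-6 + \frac{3}{2} \cdot 60\right) + 2155 = \left(-6 + 90\right) + 2155 = 84 + 2155 = 2239$)
$\frac{1}{N} = \frac{1}{2239}$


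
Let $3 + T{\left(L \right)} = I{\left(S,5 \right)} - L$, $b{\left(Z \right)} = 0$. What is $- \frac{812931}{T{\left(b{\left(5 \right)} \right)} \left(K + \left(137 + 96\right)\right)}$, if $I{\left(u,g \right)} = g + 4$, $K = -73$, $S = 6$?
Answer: $- \frac{270977}{320} \approx -846.8$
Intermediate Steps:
$I{\left(u,g \right)} = 4 + g$
$T{\left(L \right)} = 6 - L$ ($T{\left(L \right)} = -3 - \left(-9 + L\right) = 6 - L$)
$- \frac{812931}{T{\left(b{\left(5 \right)} \right)} \left(K + \left(137 + 96\right)\right)} = - \frac{812931}{\left(6 - 0\right) \left(-73 + \left(137 + 96\right)\right)} = - \frac{812931}{\left(6 + 0\right) \left(-73 + 233\right)} = - \frac{812931}{6 \cdot 160} = - \frac{812931}{960} = \left(-812931\right) \frac{1}{960} = - \frac{270977}{320}$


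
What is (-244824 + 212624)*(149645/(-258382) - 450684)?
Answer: 81514148053100/5617 ≈ 1.4512e+10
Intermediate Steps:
(-244824 + 212624)*(149645/(-258382) - 450684) = -32200*(149645*(-1/258382) - 450684) = -32200*(-149645/258382 - 450684) = -32200*(-116448782933/258382) = 81514148053100/5617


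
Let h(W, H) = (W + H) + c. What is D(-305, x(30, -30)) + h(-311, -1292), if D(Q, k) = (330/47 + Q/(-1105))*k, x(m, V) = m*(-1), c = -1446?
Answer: -33943873/10387 ≈ -3267.9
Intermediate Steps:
x(m, V) = -m
h(W, H) = -1446 + H + W (h(W, H) = (W + H) - 1446 = (H + W) - 1446 = -1446 + H + W)
D(Q, k) = k*(330/47 - Q/1105) (D(Q, k) = (330*(1/47) + Q*(-1/1105))*k = (330/47 - Q/1105)*k = k*(330/47 - Q/1105))
D(-305, x(30, -30)) + h(-311, -1292) = (-1*30)*(364650 - 47*(-305))/51935 + (-1446 - 1292 - 311) = (1/51935)*(-30)*(364650 + 14335) - 3049 = (1/51935)*(-30)*378985 - 3049 = -2273910/10387 - 3049 = -33943873/10387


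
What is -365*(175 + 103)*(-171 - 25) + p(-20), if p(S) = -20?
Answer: 19888100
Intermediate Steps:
-365*(175 + 103)*(-171 - 25) + p(-20) = -365*(175 + 103)*(-171 - 25) - 20 = -101470*(-196) - 20 = -365*(-54488) - 20 = 19888120 - 20 = 19888100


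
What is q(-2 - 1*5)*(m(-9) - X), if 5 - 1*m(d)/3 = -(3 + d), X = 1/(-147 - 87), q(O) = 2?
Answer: -701/117 ≈ -5.9915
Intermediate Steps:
X = -1/234 (X = 1/(-234) = -1/234 ≈ -0.0042735)
m(d) = 24 + 3*d (m(d) = 15 - (-3)*(3 + d) = 15 - 3*(-3 - d) = 15 + (9 + 3*d) = 24 + 3*d)
q(-2 - 1*5)*(m(-9) - X) = 2*((24 + 3*(-9)) - 1*(-1/234)) = 2*((24 - 27) + 1/234) = 2*(-3 + 1/234) = 2*(-701/234) = -701/117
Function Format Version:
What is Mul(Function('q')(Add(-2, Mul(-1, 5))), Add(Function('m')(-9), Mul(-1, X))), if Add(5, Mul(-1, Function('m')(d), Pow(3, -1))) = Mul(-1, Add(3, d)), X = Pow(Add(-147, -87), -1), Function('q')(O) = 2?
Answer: Rational(-701, 117) ≈ -5.9915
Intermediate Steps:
X = Rational(-1, 234) (X = Pow(-234, -1) = Rational(-1, 234) ≈ -0.0042735)
Function('m')(d) = Add(24, Mul(3, d)) (Function('m')(d) = Add(15, Mul(-3, Mul(-1, Add(3, d)))) = Add(15, Mul(-3, Add(-3, Mul(-1, d)))) = Add(15, Add(9, Mul(3, d))) = Add(24, Mul(3, d)))
Mul(Function('q')(Add(-2, Mul(-1, 5))), Add(Function('m')(-9), Mul(-1, X))) = Mul(2, Add(Add(24, Mul(3, -9)), Mul(-1, Rational(-1, 234)))) = Mul(2, Add(Add(24, -27), Rational(1, 234))) = Mul(2, Add(-3, Rational(1, 234))) = Mul(2, Rational(-701, 234)) = Rational(-701, 117)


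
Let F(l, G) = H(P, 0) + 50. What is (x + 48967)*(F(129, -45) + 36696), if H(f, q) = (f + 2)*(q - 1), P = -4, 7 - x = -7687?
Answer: 2082178428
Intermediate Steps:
x = 7694 (x = 7 - 1*(-7687) = 7 + 7687 = 7694)
H(f, q) = (-1 + q)*(2 + f) (H(f, q) = (2 + f)*(-1 + q) = (-1 + q)*(2 + f))
F(l, G) = 52 (F(l, G) = (-2 - 1*(-4) + 2*0 - 4*0) + 50 = (-2 + 4 + 0 + 0) + 50 = 2 + 50 = 52)
(x + 48967)*(F(129, -45) + 36696) = (7694 + 48967)*(52 + 36696) = 56661*36748 = 2082178428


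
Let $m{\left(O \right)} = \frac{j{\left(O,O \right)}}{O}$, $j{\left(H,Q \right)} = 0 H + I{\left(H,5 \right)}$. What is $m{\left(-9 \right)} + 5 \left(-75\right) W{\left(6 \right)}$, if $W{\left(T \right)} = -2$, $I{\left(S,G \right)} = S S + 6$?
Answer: $\frac{2221}{3} \approx 740.33$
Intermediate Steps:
$I{\left(S,G \right)} = 6 + S^{2}$ ($I{\left(S,G \right)} = S^{2} + 6 = 6 + S^{2}$)
$j{\left(H,Q \right)} = 6 + H^{2}$ ($j{\left(H,Q \right)} = 0 H + \left(6 + H^{2}\right) = 0 + \left(6 + H^{2}\right) = 6 + H^{2}$)
$m{\left(O \right)} = \frac{6 + O^{2}}{O}$
$m{\left(-9 \right)} + 5 \left(-75\right) W{\left(6 \right)} = \left(-9 + \frac{6}{-9}\right) + 5 \left(-75\right) \left(-2\right) = \left(-9 + 6 \left(- \frac{1}{9}\right)\right) - -750 = \left(-9 - \frac{2}{3}\right) + 750 = - \frac{29}{3} + 750 = \frac{2221}{3}$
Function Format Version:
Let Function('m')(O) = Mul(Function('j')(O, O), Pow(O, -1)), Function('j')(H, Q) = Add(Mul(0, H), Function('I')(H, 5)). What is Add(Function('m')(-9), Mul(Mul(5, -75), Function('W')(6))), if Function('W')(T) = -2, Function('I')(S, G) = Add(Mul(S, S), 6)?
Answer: Rational(2221, 3) ≈ 740.33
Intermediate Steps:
Function('I')(S, G) = Add(6, Pow(S, 2)) (Function('I')(S, G) = Add(Pow(S, 2), 6) = Add(6, Pow(S, 2)))
Function('j')(H, Q) = Add(6, Pow(H, 2)) (Function('j')(H, Q) = Add(Mul(0, H), Add(6, Pow(H, 2))) = Add(0, Add(6, Pow(H, 2))) = Add(6, Pow(H, 2)))
Function('m')(O) = Mul(Pow(O, -1), Add(6, Pow(O, 2))) (Function('m')(O) = Mul(Add(6, Pow(O, 2)), Pow(O, -1)) = Mul(Pow(O, -1), Add(6, Pow(O, 2))))
Add(Function('m')(-9), Mul(Mul(5, -75), Function('W')(6))) = Add(Add(-9, Mul(6, Pow(-9, -1))), Mul(Mul(5, -75), -2)) = Add(Add(-9, Mul(6, Rational(-1, 9))), Mul(-375, -2)) = Add(Add(-9, Rational(-2, 3)), 750) = Add(Rational(-29, 3), 750) = Rational(2221, 3)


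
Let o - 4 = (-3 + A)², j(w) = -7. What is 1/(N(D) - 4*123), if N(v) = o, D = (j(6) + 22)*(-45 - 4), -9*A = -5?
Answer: -81/39044 ≈ -0.0020746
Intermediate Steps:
A = 5/9 (A = -⅑*(-5) = 5/9 ≈ 0.55556)
D = -735 (D = (-7 + 22)*(-45 - 4) = 15*(-49) = -735)
o = 808/81 (o = 4 + (-3 + 5/9)² = 4 + (-22/9)² = 4 + 484/81 = 808/81 ≈ 9.9753)
N(v) = 808/81
1/(N(D) - 4*123) = 1/(808/81 - 4*123) = 1/(808/81 - 492) = 1/(-39044/81) = -81/39044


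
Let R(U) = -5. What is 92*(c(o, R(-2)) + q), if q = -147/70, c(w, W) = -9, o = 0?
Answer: -5106/5 ≈ -1021.2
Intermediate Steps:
q = -21/10 (q = -147*1/70 = -21/10 ≈ -2.1000)
92*(c(o, R(-2)) + q) = 92*(-9 - 21/10) = 92*(-111/10) = -5106/5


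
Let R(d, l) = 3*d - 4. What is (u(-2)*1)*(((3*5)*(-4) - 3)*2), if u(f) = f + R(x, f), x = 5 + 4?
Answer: -2646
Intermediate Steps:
x = 9
R(d, l) = -4 + 3*d
u(f) = 23 + f (u(f) = f + (-4 + 3*9) = f + (-4 + 27) = f + 23 = 23 + f)
(u(-2)*1)*(((3*5)*(-4) - 3)*2) = ((23 - 2)*1)*(((3*5)*(-4) - 3)*2) = (21*1)*((15*(-4) - 3)*2) = 21*((-60 - 3)*2) = 21*(-63*2) = 21*(-126) = -2646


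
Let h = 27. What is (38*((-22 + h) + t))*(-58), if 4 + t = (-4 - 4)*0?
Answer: -2204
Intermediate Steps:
t = -4 (t = -4 + (-4 - 4)*0 = -4 - 8*0 = -4 + 0 = -4)
(38*((-22 + h) + t))*(-58) = (38*((-22 + 27) - 4))*(-58) = (38*(5 - 4))*(-58) = (38*1)*(-58) = 38*(-58) = -2204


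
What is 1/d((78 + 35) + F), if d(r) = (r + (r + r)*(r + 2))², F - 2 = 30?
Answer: 1/1829700625 ≈ 5.4654e-10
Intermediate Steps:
F = 32 (F = 2 + 30 = 32)
d(r) = (r + 2*r*(2 + r))² (d(r) = (r + (2*r)*(2 + r))² = (r + 2*r*(2 + r))²)
1/d((78 + 35) + F) = 1/(((78 + 35) + 32)²*(5 + 2*((78 + 35) + 32))²) = 1/((113 + 32)²*(5 + 2*(113 + 32))²) = 1/(145²*(5 + 2*145)²) = 1/(21025*(5 + 290)²) = 1/(21025*295²) = 1/(21025*87025) = 1/1829700625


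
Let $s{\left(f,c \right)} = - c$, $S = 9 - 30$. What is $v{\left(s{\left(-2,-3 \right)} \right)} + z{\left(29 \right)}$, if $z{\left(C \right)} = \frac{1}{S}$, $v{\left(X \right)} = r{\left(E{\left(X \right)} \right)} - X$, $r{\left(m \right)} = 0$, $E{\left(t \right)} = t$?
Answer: $- \frac{64}{21} \approx -3.0476$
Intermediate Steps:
$S = -21$
$v{\left(X \right)} = - X$ ($v{\left(X \right)} = 0 - X = - X$)
$z{\left(C \right)} = - \frac{1}{21}$ ($z{\left(C \right)} = \frac{1}{-21} = - \frac{1}{21}$)
$v{\left(s{\left(-2,-3 \right)} \right)} + z{\left(29 \right)} = - \left(-1\right) \left(-3\right) - \frac{1}{21} = \left(-1\right) 3 - \frac{1}{21} = -3 - \frac{1}{21} = - \frac{64}{21}$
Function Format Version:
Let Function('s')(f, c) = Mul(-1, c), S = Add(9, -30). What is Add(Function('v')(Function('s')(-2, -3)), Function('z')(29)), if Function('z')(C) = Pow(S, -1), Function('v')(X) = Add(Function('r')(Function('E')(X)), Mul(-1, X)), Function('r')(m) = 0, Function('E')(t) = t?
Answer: Rational(-64, 21) ≈ -3.0476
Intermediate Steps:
S = -21
Function('v')(X) = Mul(-1, X) (Function('v')(X) = Add(0, Mul(-1, X)) = Mul(-1, X))
Function('z')(C) = Rational(-1, 21) (Function('z')(C) = Pow(-21, -1) = Rational(-1, 21))
Add(Function('v')(Function('s')(-2, -3)), Function('z')(29)) = Add(Mul(-1, Mul(-1, -3)), Rational(-1, 21)) = Add(Mul(-1, 3), Rational(-1, 21)) = Add(-3, Rational(-1, 21)) = Rational(-64, 21)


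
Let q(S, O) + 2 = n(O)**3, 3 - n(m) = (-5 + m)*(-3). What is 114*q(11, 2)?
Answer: -24852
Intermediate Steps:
n(m) = -12 + 3*m (n(m) = 3 - (-5 + m)*(-3) = 3 - (15 - 3*m) = 3 + (-15 + 3*m) = -12 + 3*m)
q(S, O) = -2 + (-12 + 3*O)**3
114*q(11, 2) = 114*(-2 + 27*(-4 + 2)**3) = 114*(-2 + 27*(-2)**3) = 114*(-2 + 27*(-8)) = 114*(-2 - 216) = 114*(-218) = -24852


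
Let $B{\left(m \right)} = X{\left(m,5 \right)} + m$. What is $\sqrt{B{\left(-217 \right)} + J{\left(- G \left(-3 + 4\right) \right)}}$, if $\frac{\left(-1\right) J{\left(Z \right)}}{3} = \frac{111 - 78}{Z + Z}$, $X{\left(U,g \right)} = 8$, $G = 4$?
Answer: $\frac{11 i \sqrt{26}}{4} \approx 14.022 i$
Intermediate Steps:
$J{\left(Z \right)} = - \frac{99}{2 Z}$ ($J{\left(Z \right)} = - 3 \frac{111 - 78}{Z + Z} = - 3 \frac{33}{2 Z} = - \frac{99}{2 Z}$)
$B{\left(m \right)} = 8 + m$
$\sqrt{B{\left(-217 \right)} + J{\left(- G \left(-3 + 4\right) \right)}} = \sqrt{\left(8 - 217\right) - \frac{99}{2 \left(-1\right) 4 \left(-3 + 4\right)}} = \sqrt{-209 - \frac{99}{2 \left(\left(-4\right) 1\right)}} = \sqrt{-209 - \frac{99}{2 \left(-4\right)}} = \sqrt{-209 - - \frac{99}{8}} = \sqrt{-209 + \frac{99}{8}} = \sqrt{- \frac{1573}{8}} = \frac{11 i \sqrt{26}}{4}$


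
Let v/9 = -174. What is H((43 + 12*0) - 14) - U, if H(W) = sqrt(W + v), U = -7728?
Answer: 7728 + I*sqrt(1537) ≈ 7728.0 + 39.205*I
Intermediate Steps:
v = -1566 (v = 9*(-174) = -1566)
H(W) = sqrt(-1566 + W) (H(W) = sqrt(W - 1566) = sqrt(-1566 + W))
H((43 + 12*0) - 14) - U = sqrt(-1566 + ((43 + 12*0) - 14)) - 1*(-7728) = sqrt(-1566 + ((43 + 0) - 14)) + 7728 = sqrt(-1566 + (43 - 14)) + 7728 = sqrt(-1566 + 29) + 7728 = sqrt(-1537) + 7728 = I*sqrt(1537) + 7728 = 7728 + I*sqrt(1537)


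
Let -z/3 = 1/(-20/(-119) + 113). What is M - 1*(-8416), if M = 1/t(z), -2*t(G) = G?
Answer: 1010482/119 ≈ 8491.4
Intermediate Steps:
z = -119/4489 (z = -3/(-20/(-119) + 113) = -3/(-20*(-1/119) + 113) = -3/(20/119 + 113) = -3/13467/119 = -3*119/13467 = -119/4489 ≈ -0.026509)
t(G) = -G/2
M = 8978/119 (M = 1/(-1/2*(-119/4489)) = 1/(119/8978) = 8978/119 ≈ 75.445)
M - 1*(-8416) = 8978/119 - 1*(-8416) = 8978/119 + 8416 = 1010482/119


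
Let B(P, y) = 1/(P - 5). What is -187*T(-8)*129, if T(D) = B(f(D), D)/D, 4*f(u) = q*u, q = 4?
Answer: -24123/104 ≈ -231.95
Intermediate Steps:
f(u) = u (f(u) = (4*u)/4 = u)
B(P, y) = 1/(-5 + P)
T(D) = 1/(D*(-5 + D)) (T(D) = 1/((-5 + D)*D) = 1/(D*(-5 + D)))
-187*T(-8)*129 = -187/((-8)*(-5 - 8))*129 = -(-187)/(8*(-13))*129 = -(-187)*(-1)/(8*13)*129 = -187*1/104*129 = -187/104*129 = -24123/104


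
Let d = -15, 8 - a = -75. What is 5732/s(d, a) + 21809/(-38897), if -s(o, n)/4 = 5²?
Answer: -56284626/972425 ≈ -57.881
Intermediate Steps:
a = 83 (a = 8 - 1*(-75) = 8 + 75 = 83)
s(o, n) = -100 (s(o, n) = -4*5² = -4*25 = -100)
5732/s(d, a) + 21809/(-38897) = 5732/(-100) + 21809/(-38897) = 5732*(-1/100) + 21809*(-1/38897) = -1433/25 - 21809/38897 = -56284626/972425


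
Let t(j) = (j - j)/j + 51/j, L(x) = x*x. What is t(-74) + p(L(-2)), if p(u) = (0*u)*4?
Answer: -51/74 ≈ -0.68919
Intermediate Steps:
L(x) = x²
p(u) = 0 (p(u) = 0*4 = 0)
t(j) = 51/j (t(j) = 0/j + 51/j = 0 + 51/j = 51/j)
t(-74) + p(L(-2)) = 51/(-74) + 0 = 51*(-1/74) + 0 = -51/74 + 0 = -51/74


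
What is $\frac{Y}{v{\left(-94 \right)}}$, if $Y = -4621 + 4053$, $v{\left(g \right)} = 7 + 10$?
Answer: $- \frac{568}{17} \approx -33.412$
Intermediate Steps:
$v{\left(g \right)} = 17$
$Y = -568$
$\frac{Y}{v{\left(-94 \right)}} = - \frac{568}{17}$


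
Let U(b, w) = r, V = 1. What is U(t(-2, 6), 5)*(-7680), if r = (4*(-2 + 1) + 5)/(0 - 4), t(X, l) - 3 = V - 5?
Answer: 1920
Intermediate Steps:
t(X, l) = -1 (t(X, l) = 3 + (1 - 5) = 3 - 4 = -1)
r = -¼ (r = (4*(-1) + 5)/(-4) = (-4 + 5)*(-¼) = 1*(-¼) = -¼ ≈ -0.25000)
U(b, w) = -¼
U(t(-2, 6), 5)*(-7680) = -¼*(-7680) = 1920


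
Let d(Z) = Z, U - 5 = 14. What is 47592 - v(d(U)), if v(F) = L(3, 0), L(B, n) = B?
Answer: 47589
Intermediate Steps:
U = 19 (U = 5 + 14 = 19)
v(F) = 3
47592 - v(d(U)) = 47592 - 1*3 = 47592 - 3 = 47589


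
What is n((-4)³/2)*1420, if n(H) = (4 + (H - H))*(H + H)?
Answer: -363520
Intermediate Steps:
n(H) = 8*H (n(H) = (4 + 0)*(2*H) = 4*(2*H) = 8*H)
n((-4)³/2)*1420 = (8*((-4)³/2))*1420 = (8*(-64*½))*1420 = (8*(-32))*1420 = -256*1420 = -363520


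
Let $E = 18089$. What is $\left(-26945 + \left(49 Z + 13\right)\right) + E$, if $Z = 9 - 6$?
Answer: $-8696$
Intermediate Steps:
$Z = 3$
$\left(-26945 + \left(49 Z + 13\right)\right) + E = \left(-26945 + \left(49 \cdot 3 + 13\right)\right) + 18089 = \left(-26945 + \left(147 + 13\right)\right) + 18089 = \left(-26945 + 160\right) + 18089 = -26785 + 18089 = -8696$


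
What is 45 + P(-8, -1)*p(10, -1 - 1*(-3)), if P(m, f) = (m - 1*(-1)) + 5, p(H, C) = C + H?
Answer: 21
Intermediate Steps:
P(m, f) = 6 + m (P(m, f) = (m + 1) + 5 = (1 + m) + 5 = 6 + m)
45 + P(-8, -1)*p(10, -1 - 1*(-3)) = 45 + (6 - 8)*((-1 - 1*(-3)) + 10) = 45 - 2*((-1 + 3) + 10) = 45 - 2*(2 + 10) = 45 - 2*12 = 45 - 24 = 21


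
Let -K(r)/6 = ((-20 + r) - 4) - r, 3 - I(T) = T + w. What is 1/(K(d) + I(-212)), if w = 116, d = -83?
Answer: 1/243 ≈ 0.0041152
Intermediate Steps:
I(T) = -113 - T (I(T) = 3 - (T + 116) = 3 - (116 + T) = 3 + (-116 - T) = -113 - T)
K(r) = 144 (K(r) = -6*(((-20 + r) - 4) - r) = -6*((-24 + r) - r) = -6*(-24) = 144)
1/(K(d) + I(-212)) = 1/(144 + (-113 - 1*(-212))) = 1/(144 + (-113 + 212)) = 1/(144 + 99) = 1/243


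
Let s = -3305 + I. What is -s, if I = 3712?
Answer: -407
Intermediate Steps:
s = 407 (s = -3305 + 3712 = 407)
-s = -1*407 = -407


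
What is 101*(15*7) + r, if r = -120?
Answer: 10485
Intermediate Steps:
101*(15*7) + r = 101*(15*7) - 120 = 101*105 - 120 = 10605 - 120 = 10485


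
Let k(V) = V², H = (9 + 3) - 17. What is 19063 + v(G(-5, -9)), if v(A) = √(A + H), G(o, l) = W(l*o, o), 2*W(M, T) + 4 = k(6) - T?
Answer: 19063 + 3*√6/2 ≈ 19067.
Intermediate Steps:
H = -5 (H = 12 - 17 = -5)
W(M, T) = 16 - T/2 (W(M, T) = -2 + (6² - T)/2 = -2 + (36 - T)/2 = -2 + (18 - T/2) = 16 - T/2)
G(o, l) = 16 - o/2
v(A) = √(-5 + A) (v(A) = √(A - 5) = √(-5 + A))
19063 + v(G(-5, -9)) = 19063 + √(-5 + (16 - ½*(-5))) = 19063 + √(-5 + (16 + 5/2)) = 19063 + √(-5 + 37/2) = 19063 + √(27/2) = 19063 + 3*√6/2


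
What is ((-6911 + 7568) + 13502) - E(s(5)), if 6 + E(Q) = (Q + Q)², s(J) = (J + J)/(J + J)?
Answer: 14161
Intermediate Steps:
s(J) = 1 (s(J) = (2*J)/((2*J)) = (2*J)*(1/(2*J)) = 1)
E(Q) = -6 + 4*Q² (E(Q) = -6 + (Q + Q)² = -6 + (2*Q)² = -6 + 4*Q²)
((-6911 + 7568) + 13502) - E(s(5)) = ((-6911 + 7568) + 13502) - (-6 + 4*1²) = (657 + 13502) - (-6 + 4*1) = 14159 - (-6 + 4) = 14159 - 1*(-2) = 14159 + 2 = 14161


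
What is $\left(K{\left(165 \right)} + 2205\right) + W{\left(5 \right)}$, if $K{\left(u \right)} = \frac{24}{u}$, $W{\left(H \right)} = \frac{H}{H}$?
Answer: $\frac{121338}{55} \approx 2206.1$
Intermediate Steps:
$W{\left(H \right)} = 1$
$\left(K{\left(165 \right)} + 2205\right) + W{\left(5 \right)} = \left(\frac{24}{165} + 2205\right) + 1 = \left(24 \cdot \frac{1}{165} + 2205\right) + 1 = \left(\frac{8}{55} + 2205\right) + 1 = \frac{121283}{55} + 1 = \frac{121338}{55}$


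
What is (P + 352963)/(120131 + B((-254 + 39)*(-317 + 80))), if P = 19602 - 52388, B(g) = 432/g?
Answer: 418323565/156955783 ≈ 2.6652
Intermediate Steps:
P = -32786
(P + 352963)/(120131 + B((-254 + 39)*(-317 + 80))) = (-32786 + 352963)/(120131 + 432/(((-254 + 39)*(-317 + 80)))) = 320177/(120131 + 432/((-215*(-237)))) = 320177/(120131 + 432/50955) = 320177/(120131 + 432*(1/50955)) = 320177/(120131 + 144/16985) = 320177/(2040425179/16985) = 320177*(16985/2040425179) = 418323565/156955783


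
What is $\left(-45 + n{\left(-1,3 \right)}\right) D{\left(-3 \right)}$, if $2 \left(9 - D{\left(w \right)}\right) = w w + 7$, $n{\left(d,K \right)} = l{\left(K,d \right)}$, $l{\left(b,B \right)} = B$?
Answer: $-46$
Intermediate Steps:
$n{\left(d,K \right)} = d$
$D{\left(w \right)} = \frac{11}{2} - \frac{w^{2}}{2}$ ($D{\left(w \right)} = 9 - \frac{w w + 7}{2} = 9 - \frac{w^{2} + 7}{2} = 9 - \frac{7 + w^{2}}{2} = 9 - \left(\frac{7}{2} + \frac{w^{2}}{2}\right) = \frac{11}{2} - \frac{w^{2}}{2}$)
$\left(-45 + n{\left(-1,3 \right)}\right) D{\left(-3 \right)} = \left(-45 - 1\right) \left(\frac{11}{2} - \frac{\left(-3\right)^{2}}{2}\right) = - 46 \left(\frac{11}{2} - \frac{9}{2}\right) = \left(-46\right) 1 = -46$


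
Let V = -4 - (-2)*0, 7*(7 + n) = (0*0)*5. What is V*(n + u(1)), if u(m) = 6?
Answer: 4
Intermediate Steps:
n = -7 (n = -7 + ((0*0)*5)/7 = -7 + (0*5)/7 = -7 + (⅐)*0 = -7 + 0 = -7)
V = -4 (V = -4 - 1*0 = -4 + 0 = -4)
V*(n + u(1)) = -4*(-7 + 6) = -4*(-1) = 4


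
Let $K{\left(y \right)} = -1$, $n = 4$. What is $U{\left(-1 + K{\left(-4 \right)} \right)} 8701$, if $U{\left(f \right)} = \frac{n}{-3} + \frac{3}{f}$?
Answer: $- \frac{147917}{6} \approx -24653.0$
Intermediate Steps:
$U{\left(f \right)} = - \frac{4}{3} + \frac{3}{f}$ ($U{\left(f \right)} = \frac{4}{-3} + \frac{3}{f} = 4 \left(- \frac{1}{3}\right) + \frac{3}{f} = - \frac{4}{3} + \frac{3}{f}$)
$U{\left(-1 + K{\left(-4 \right)} \right)} 8701 = \left(- \frac{4}{3} + \frac{3}{-1 - 1}\right) 8701 = \left(- \frac{4}{3} + \frac{3}{-2}\right) 8701 = \left(- \frac{4}{3} + 3 \left(- \frac{1}{2}\right)\right) 8701 = \left(- \frac{4}{3} - \frac{3}{2}\right) 8701 = \left(- \frac{17}{6}\right) 8701 = - \frac{147917}{6}$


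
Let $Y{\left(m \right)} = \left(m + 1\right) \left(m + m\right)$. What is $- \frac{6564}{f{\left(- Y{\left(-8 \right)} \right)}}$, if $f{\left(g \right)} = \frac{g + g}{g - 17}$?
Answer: $- \frac{211689}{56} \approx -3780.2$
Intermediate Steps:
$Y{\left(m \right)} = 2 m \left(1 + m\right)$ ($Y{\left(m \right)} = \left(1 + m\right) 2 m = 2 m \left(1 + m\right)$)
$f{\left(g \right)} = \frac{2 g}{-17 + g}$
$- \frac{6564}{f{\left(- Y{\left(-8 \right)} \right)}} = - \frac{6564}{2 \left(- 2 \left(-8\right) \left(1 - 8\right)\right) \frac{1}{-17 - 2 \left(-8\right) \left(1 - 8\right)}} = - \frac{6564}{2 \left(- 2 \left(-8\right) \left(-7\right)\right) \frac{1}{-17 - 2 \left(-8\right) \left(-7\right)}} = - \frac{6564}{2 \left(\left(-1\right) 112\right) \frac{1}{-17 - 112}} = - \frac{6564}{2 \left(-112\right) \frac{1}{-17 - 112}} = - \frac{6564}{2 \left(-112\right) \frac{1}{-129}} = - \frac{6564}{2 \left(-112\right) \left(- \frac{1}{129}\right)} = - \frac{6564}{\frac{224}{129}} = \left(-6564\right) \frac{129}{224} = - \frac{211689}{56}$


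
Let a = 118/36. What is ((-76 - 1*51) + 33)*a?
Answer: -2773/9 ≈ -308.11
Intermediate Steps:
a = 59/18 (a = 118*(1/36) = 59/18 ≈ 3.2778)
((-76 - 1*51) + 33)*a = ((-76 - 1*51) + 33)*(59/18) = ((-76 - 51) + 33)*(59/18) = (-127 + 33)*(59/18) = -94*59/18 = -2773/9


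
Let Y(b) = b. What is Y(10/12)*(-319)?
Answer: -1595/6 ≈ -265.83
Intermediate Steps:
Y(10/12)*(-319) = (10/12)*(-319) = (10*(1/12))*(-319) = (5/6)*(-319) = -1595/6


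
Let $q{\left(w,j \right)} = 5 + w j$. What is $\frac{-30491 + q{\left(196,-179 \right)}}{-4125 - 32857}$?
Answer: $\frac{32785}{18491} \approx 1.773$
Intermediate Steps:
$q{\left(w,j \right)} = 5 + j w$
$\frac{-30491 + q{\left(196,-179 \right)}}{-4125 - 32857} = \frac{-30491 + \left(5 - 35084\right)}{-4125 - 32857} = \frac{-30491 + \left(5 - 35084\right)}{-36982} = \left(-30491 - 35079\right) \left(- \frac{1}{36982}\right) = \left(-65570\right) \left(- \frac{1}{36982}\right) = \frac{32785}{18491}$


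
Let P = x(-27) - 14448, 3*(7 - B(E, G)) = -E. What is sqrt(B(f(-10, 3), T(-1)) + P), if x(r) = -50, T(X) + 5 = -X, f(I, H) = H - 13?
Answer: I*sqrt(130449)/3 ≈ 120.39*I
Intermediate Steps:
f(I, H) = -13 + H
T(X) = -5 - X
B(E, G) = 7 + E/3 (B(E, G) = 7 - (-1)*E/3 = 7 + E/3)
P = -14498 (P = -50 - 14448 = -14498)
sqrt(B(f(-10, 3), T(-1)) + P) = sqrt((7 + (-13 + 3)/3) - 14498) = sqrt((7 + (1/3)*(-10)) - 14498) = sqrt((7 - 10/3) - 14498) = sqrt(11/3 - 14498) = sqrt(-43483/3) = I*sqrt(130449)/3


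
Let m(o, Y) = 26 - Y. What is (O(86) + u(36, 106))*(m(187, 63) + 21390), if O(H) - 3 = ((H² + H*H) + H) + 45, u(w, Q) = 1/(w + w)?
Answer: 22947492569/72 ≈ 3.1872e+8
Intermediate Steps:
u(w, Q) = 1/(2*w)
O(H) = 48 + H + 2*H² (O(H) = 3 + (((H² + H*H) + H) + 45) = 3 + (((H² + H²) + H) + 45) = 3 + ((2*H² + H) + 45) = 3 + ((H + 2*H²) + 45) = 3 + (45 + H + 2*H²) = 48 + H + 2*H²)
(O(86) + u(36, 106))*(m(187, 63) + 21390) = ((48 + 86 + 2*86²) + (½)/36)*((26 - 1*63) + 21390) = ((48 + 86 + 2*7396) + (½)*(1/36))*((26 - 63) + 21390) = ((48 + 86 + 14792) + 1/72)*(-37 + 21390) = (14926 + 1/72)*21353 = (1074673/72)*21353 = 22947492569/72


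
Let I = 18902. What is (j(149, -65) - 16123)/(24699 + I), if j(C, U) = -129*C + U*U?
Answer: -31119/43601 ≈ -0.71372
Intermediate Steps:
j(C, U) = U² - 129*C (j(C, U) = -129*C + U² = U² - 129*C)
(j(149, -65) - 16123)/(24699 + I) = (((-65)² - 129*149) - 16123)/(24699 + 18902) = ((4225 - 19221) - 16123)/43601 = (-14996 - 16123)*(1/43601) = -31119*1/43601 = -31119/43601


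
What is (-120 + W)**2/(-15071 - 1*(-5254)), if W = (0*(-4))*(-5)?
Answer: -14400/9817 ≈ -1.4668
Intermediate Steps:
W = 0 (W = 0*(-5) = 0)
(-120 + W)**2/(-15071 - 1*(-5254)) = (-120 + 0)**2/(-15071 - 1*(-5254)) = (-120)**2/(-15071 + 5254) = 14400/(-9817) = 14400*(-1/9817) = -14400/9817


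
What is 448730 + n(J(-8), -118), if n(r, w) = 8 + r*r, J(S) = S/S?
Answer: 448739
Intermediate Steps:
J(S) = 1
n(r, w) = 8 + r²
448730 + n(J(-8), -118) = 448730 + (8 + 1²) = 448730 + (8 + 1) = 448730 + 9 = 448739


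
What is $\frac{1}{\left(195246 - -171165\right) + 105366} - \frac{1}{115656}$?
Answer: $- \frac{39569}{6062648968} \approx -6.5267 \cdot 10^{-6}$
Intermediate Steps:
$\frac{1}{\left(195246 - -171165\right) + 105366} - \frac{1}{115656} = \frac{1}{\left(195246 + 171165\right) + 105366} - \frac{1}{115656} = \frac{1}{366411 + 105366} - \frac{1}{115656} = \frac{1}{471777} - \frac{1}{115656} = - \frac{39569}{6062648968}$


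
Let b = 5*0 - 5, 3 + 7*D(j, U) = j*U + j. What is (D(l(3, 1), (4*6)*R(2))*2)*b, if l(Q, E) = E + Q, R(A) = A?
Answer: -1930/7 ≈ -275.71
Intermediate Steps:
D(j, U) = -3/7 + j/7 + U*j/7 (D(j, U) = -3/7 + (j*U + j)/7 = -3/7 + (U*j + j)/7 = -3/7 + (j + U*j)/7 = -3/7 + (j/7 + U*j/7) = -3/7 + j/7 + U*j/7)
b = -5 (b = 0 - 5 = -5)
(D(l(3, 1), (4*6)*R(2))*2)*b = ((-3/7 + (1 + 3)/7 + ((4*6)*2)*(1 + 3)/7)*2)*(-5) = ((-3/7 + (⅐)*4 + (⅐)*(24*2)*4)*2)*(-5) = ((-3/7 + 4/7 + (⅐)*48*4)*2)*(-5) = ((-3/7 + 4/7 + 192/7)*2)*(-5) = ((193/7)*2)*(-5) = (386/7)*(-5) = -1930/7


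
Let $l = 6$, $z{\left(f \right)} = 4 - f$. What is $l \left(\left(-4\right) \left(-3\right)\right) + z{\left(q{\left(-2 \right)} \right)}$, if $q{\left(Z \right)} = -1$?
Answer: $77$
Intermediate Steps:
$l \left(\left(-4\right) \left(-3\right)\right) + z{\left(q{\left(-2 \right)} \right)} = 6 \left(\left(-4\right) \left(-3\right)\right) + \left(4 - -1\right) = 6 \cdot 12 + \left(4 + 1\right) = 72 + 5 = 77$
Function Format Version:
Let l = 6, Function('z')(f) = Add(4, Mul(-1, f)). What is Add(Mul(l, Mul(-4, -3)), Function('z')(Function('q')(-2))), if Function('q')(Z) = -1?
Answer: 77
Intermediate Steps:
Add(Mul(l, Mul(-4, -3)), Function('z')(Function('q')(-2))) = Add(Mul(6, Mul(-4, -3)), Add(4, Mul(-1, -1))) = Add(Mul(6, 12), Add(4, 1)) = Add(72, 5) = 77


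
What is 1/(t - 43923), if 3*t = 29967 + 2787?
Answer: -1/33005 ≈ -3.0298e-5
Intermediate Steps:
t = 10918 (t = (29967 + 2787)/3 = (⅓)*32754 = 10918)
1/(t - 43923) = 1/(10918 - 43923) = 1/(-33005) = -1/33005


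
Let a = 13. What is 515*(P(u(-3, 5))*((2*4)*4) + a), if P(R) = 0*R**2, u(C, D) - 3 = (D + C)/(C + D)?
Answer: 6695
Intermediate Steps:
u(C, D) = 4 (u(C, D) = 3 + (D + C)/(C + D) = 3 + (C + D)/(C + D) = 3 + 1 = 4)
P(R) = 0
515*(P(u(-3, 5))*((2*4)*4) + a) = 515*(0*((2*4)*4) + 13) = 515*(0*(8*4) + 13) = 515*(0*32 + 13) = 515*(0 + 13) = 515*13 = 6695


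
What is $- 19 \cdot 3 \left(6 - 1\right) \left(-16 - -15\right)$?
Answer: $285$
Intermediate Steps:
$- 19 \cdot 3 \left(6 - 1\right) \left(-16 - -15\right) = - 19 \cdot 3 \cdot 5 \left(-16 + 15\right) = \left(-19\right) 15 \left(-1\right) = \left(-285\right) \left(-1\right) = 285$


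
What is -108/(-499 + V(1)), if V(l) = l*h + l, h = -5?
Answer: 108/503 ≈ 0.21471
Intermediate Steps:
V(l) = -4*l (V(l) = l*(-5) + l = -5*l + l = -4*l)
-108/(-499 + V(1)) = -108/(-499 - 4*1) = -108/(-499 - 4) = -108/(-503) = -1/503*(-108) = 108/503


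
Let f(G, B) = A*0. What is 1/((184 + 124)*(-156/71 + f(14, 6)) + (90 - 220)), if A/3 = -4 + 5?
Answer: -71/57278 ≈ -0.0012396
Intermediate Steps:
A = 3 (A = 3*(-4 + 5) = 3*1 = 3)
f(G, B) = 0 (f(G, B) = 3*0 = 0)
1/((184 + 124)*(-156/71 + f(14, 6)) + (90 - 220)) = 1/((184 + 124)*(-156/71 + 0) + (90 - 220)) = 1/(308*(-156*1/71 + 0) - 130) = 1/(308*(-156/71 + 0) - 130) = 1/(308*(-156/71) - 130) = 1/(-48048/71 - 130) = 1/(-57278/71) = -71/57278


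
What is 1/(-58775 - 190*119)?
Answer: -1/81385 ≈ -1.2287e-5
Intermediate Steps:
1/(-58775 - 190*119) = 1/(-58775 - 22610) = 1/(-81385) = -1/81385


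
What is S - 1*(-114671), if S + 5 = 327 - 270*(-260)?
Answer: 185193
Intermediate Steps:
S = 70522 (S = -5 + (327 - 270*(-260)) = -5 + (327 + 70200) = -5 + 70527 = 70522)
S - 1*(-114671) = 70522 - 1*(-114671) = 70522 + 114671 = 185193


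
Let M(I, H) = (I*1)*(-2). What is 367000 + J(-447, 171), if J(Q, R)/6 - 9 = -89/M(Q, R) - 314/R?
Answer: 3117290977/8493 ≈ 3.6704e+5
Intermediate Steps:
M(I, H) = -2*I (M(I, H) = I*(-2) = -2*I)
J(Q, R) = 54 - 1884/R + 267/Q (J(Q, R) = 54 + 6*(-89*(-1/(2*Q)) - 314/R) = 54 + 6*(-(-89)/(2*Q) - 314/R) = 54 + 6*(89/(2*Q) - 314/R) = 54 + 6*(-314/R + 89/(2*Q)) = 54 + (-1884/R + 267/Q) = 54 - 1884/R + 267/Q)
367000 + J(-447, 171) = 367000 + (54 - 1884/171 + 267/(-447)) = 367000 + (54 - 1884*1/171 + 267*(-1/447)) = 367000 + (54 - 628/57 - 89/149) = 367000 + 359977/8493 = 3117290977/8493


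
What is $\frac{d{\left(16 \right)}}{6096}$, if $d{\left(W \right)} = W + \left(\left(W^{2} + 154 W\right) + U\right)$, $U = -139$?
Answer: $\frac{2597}{6096} \approx 0.42602$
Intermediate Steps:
$d{\left(W \right)} = -139 + W^{2} + 155 W$ ($d{\left(W \right)} = W - \left(139 - W^{2} - 154 W\right) = W + \left(-139 + W^{2} + 154 W\right) = -139 + W^{2} + 155 W$)
$\frac{d{\left(16 \right)}}{6096} = \frac{-139 + 16^{2} + 155 \cdot 16}{6096} = \left(-139 + 256 + 2480\right) \frac{1}{6096} = 2597 \cdot \frac{1}{6096} = \frac{2597}{6096}$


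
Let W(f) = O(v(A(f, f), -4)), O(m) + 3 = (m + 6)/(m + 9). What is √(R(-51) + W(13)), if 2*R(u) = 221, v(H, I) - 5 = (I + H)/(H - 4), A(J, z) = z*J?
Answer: 19*√30/10 ≈ 10.407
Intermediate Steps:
A(J, z) = J*z
v(H, I) = 5 + (H + I)/(-4 + H) (v(H, I) = 5 + (I + H)/(H - 4) = 5 + (H + I)/(-4 + H))
O(m) = -3 + (6 + m)/(9 + m) (O(m) = -3 + (m + 6)/(m + 9) = -3 + (6 + m)/(9 + m))
W(f) = (-21 - 2*(-24 + 6*f²)/(-4 + f²))/(9 + (-24 + 6*f²)/(-4 + f²)) (W(f) = (-21 - 2*(-20 - 4 + 6*(f*f))/(-4 + f*f))/(9 + (-20 - 4 + 6*(f*f))/(-4 + f*f)) = (-21 - 2*(-20 - 4 + 6*f²)/(-4 + f²))/(9 + (-20 - 4 + 6*f²)/(-4 + f²)) = (-21 - 2*(-24 + 6*f²)/(-4 + f²))/(9 + (-24 + 6*f²)/(-4 + f²)))
R(u) = 221/2 (R(u) = (½)*221 = 221/2)
√(R(-51) + W(13)) = √(221/2 - 11/5) = √(1083/10) = 19*√30/10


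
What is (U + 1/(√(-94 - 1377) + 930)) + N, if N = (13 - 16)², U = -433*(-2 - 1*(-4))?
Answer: (-857*√1471 + 797009*I)/(√1471 - 930*I) ≈ -857.0 - 4.4256e-5*I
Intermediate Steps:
U = -866 (U = -433*(-2 + 4) = -433*2 = -866)
N = 9 (N = (-3)² = 9)
(U + 1/(√(-94 - 1377) + 930)) + N = (-866 + 1/(√(-94 - 1377) + 930)) + 9 = (-866 + 1/(√(-1471) + 930)) + 9 = (-866 + 1/(I*√1471 + 930)) + 9 = (-866 + 1/(930 + I*√1471)) + 9 = -857 + 1/(930 + I*√1471)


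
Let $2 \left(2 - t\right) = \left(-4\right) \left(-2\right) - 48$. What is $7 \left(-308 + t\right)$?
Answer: $-2002$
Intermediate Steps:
$t = 22$ ($t = 2 - \frac{\left(-4\right) \left(-2\right) - 48}{2} = 2 - \frac{8 - 48}{2} = 2 - -20 = 2 + 20 = 22$)
$7 \left(-308 + t\right) = 7 \left(-308 + 22\right) = 7 \left(-286\right) = -2002$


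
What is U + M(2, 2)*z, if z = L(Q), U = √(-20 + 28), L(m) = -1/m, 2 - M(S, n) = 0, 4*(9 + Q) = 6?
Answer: 4/15 + 2*√2 ≈ 3.0951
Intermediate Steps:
Q = -15/2 (Q = -9 + (¼)*6 = -9 + 3/2 = -15/2 ≈ -7.5000)
M(S, n) = 2 (M(S, n) = 2 - 1*0 = 2 + 0 = 2)
U = 2*√2 (U = √8 = 2*√2 ≈ 2.8284)
z = 2/15 (z = -1/(-15/2) = -1*(-2/15) = 2/15 ≈ 0.13333)
U + M(2, 2)*z = 2*√2 + 2*(2/15) = 2*√2 + 4/15 = 4/15 + 2*√2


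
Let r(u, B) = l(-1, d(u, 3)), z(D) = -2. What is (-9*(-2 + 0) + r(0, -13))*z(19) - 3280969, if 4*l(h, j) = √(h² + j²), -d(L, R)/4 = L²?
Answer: -6562011/2 ≈ -3.2810e+6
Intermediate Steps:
d(L, R) = -4*L²
l(h, j) = √(h² + j²)/4
r(u, B) = √(1 + 16*u⁴)/4 (r(u, B) = √((-1)² + (-4*u²)²)/4 = √(1 + 16*u⁴)/4)
(-9*(-2 + 0) + r(0, -13))*z(19) - 3280969 = (-9*(-2 + 0) + √(1 + 16*0⁴)/4)*(-2) - 3280969 = (-9*(-2) + √(1 + 16*0)/4)*(-2) - 3280969 = (18 + √(1 + 0)/4)*(-2) - 3280969 = (18 + √1/4)*(-2) - 3280969 = (18 + (¼)*1)*(-2) - 3280969 = (18 + ¼)*(-2) - 3280969 = (73/4)*(-2) - 3280969 = -73/2 - 3280969 = -6562011/2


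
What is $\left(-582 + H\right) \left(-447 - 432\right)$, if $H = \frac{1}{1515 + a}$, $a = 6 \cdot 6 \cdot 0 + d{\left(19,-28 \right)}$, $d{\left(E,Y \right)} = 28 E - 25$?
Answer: $\frac{344803279}{674} \approx 5.1158 \cdot 10^{5}$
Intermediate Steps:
$d{\left(E,Y \right)} = -25 + 28 E$
$a = 507$ ($a = 6 \cdot 6 \cdot 0 + \left(-25 + 28 \cdot 19\right) = 36 \cdot 0 + \left(-25 + 532\right) = 0 + 507 = 507$)
$H = \frac{1}{2022}$ ($H = \frac{1}{1515 + 507} = \frac{1}{2022} \approx 0.00049456$)
$\left(-582 + H\right) \left(-447 - 432\right) = \left(-582 + \frac{1}{2022}\right) \left(-447 - 432\right) = - \frac{1176803 \left(-447 - 432\right)}{2022} = \left(- \frac{1176803}{2022}\right) \left(-879\right) = \frac{344803279}{674}$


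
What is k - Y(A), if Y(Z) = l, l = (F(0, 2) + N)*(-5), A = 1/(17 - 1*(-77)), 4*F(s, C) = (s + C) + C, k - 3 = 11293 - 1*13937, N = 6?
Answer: -2606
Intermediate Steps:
k = -2641 (k = 3 + (11293 - 1*13937) = 3 + (11293 - 13937) = 3 - 2644 = -2641)
F(s, C) = C/2 + s/4 (F(s, C) = ((s + C) + C)/4 = ((C + s) + C)/4 = (s + 2*C)/4 = C/2 + s/4)
A = 1/94 (A = 1/(17 + 77) = 1/94 ≈ 0.010638)
l = -35 (l = (((½)*2 + (¼)*0) + 6)*(-5) = ((1 + 0) + 6)*(-5) = (1 + 6)*(-5) = 7*(-5) = -35)
Y(Z) = -35
k - Y(A) = -2641 - 1*(-35) = -2641 + 35 = -2606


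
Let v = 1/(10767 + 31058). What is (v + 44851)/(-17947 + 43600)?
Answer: 625297692/357645575 ≈ 1.7484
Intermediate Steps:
v = 1/41825 ≈ 2.3909e-5
(v + 44851)/(-17947 + 43600) = (1/41825 + 44851)/(-17947 + 43600) = (1875893076/41825)/25653 = (1875893076/41825)*(1/25653) = 625297692/357645575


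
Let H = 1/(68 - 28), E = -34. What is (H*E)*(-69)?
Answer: 1173/20 ≈ 58.650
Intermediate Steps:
H = 1/40 ≈ 0.025000
(H*E)*(-69) = ((1/40)*(-34))*(-69) = -17/20*(-69) = 1173/20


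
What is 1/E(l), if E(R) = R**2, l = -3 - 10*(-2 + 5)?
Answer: 1/1089 ≈ 0.00091827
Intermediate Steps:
l = -33 (l = -3 - 10*3 = -3 - 30 = -33)
1/E(l) = 1/((-33)**2) = 1/1089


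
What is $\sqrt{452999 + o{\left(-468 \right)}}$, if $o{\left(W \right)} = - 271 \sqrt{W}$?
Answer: $\sqrt{452999 - 1626 i \sqrt{13}} \approx 673.07 - 4.355 i$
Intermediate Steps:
$\sqrt{452999 + o{\left(-468 \right)}} = \sqrt{452999 - 271 \sqrt{-468}} = \sqrt{452999 - 271 \cdot 6 i \sqrt{13}} = \sqrt{452999 - 1626 i \sqrt{13}}$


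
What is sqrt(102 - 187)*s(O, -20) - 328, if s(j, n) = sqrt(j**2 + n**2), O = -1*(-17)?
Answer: -328 + I*sqrt(58565) ≈ -328.0 + 242.0*I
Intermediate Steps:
O = 17
sqrt(102 - 187)*s(O, -20) - 328 = sqrt(102 - 187)*sqrt(17**2 + (-20)**2) - 328 = sqrt(-85)*sqrt(289 + 400) - 328 = (I*sqrt(85))*sqrt(689) - 328 = I*sqrt(58565) - 328 = -328 + I*sqrt(58565)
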